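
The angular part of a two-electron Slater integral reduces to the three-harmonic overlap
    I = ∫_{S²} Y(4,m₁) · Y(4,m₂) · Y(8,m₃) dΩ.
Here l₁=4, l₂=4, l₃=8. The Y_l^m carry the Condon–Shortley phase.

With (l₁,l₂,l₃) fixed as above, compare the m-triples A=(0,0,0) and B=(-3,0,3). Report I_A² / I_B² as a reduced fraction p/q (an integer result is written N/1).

l's match ⇒ only the (l;m) 3-j factors differ between A and B.
A: triangle coeff Δ(4,4,8) = 1/218790; Σ_t [0,0]: t=0:+1/331776 = 1/331776; (3j)²=490/21879 [(4 4 8; 0 0 0)], sign=+1
B: triangle coeff Δ(4,4,8) = 1/218790; Σ_t [0,0]: t=0:+1/2903040 = 1/2903040; (3j)²=5/663 [(4 4 8; -3 0 3)], sign=-1
I_A²/I_B² = (490/21879)/(5/663) = 98/33

98/33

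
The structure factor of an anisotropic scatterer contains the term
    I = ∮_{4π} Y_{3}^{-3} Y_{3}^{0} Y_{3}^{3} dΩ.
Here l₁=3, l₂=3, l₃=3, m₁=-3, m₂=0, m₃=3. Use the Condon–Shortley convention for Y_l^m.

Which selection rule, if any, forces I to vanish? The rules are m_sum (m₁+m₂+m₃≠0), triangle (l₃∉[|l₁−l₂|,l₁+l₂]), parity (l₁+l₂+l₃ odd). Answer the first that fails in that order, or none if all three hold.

Σmᵢ = 0  ✓
l₃∈[|l₁−l₂|,l₁+l₂]=[0,6], have l₃=3  ✓
Σlᵢ = 9 ⇒ odd  ✗

parity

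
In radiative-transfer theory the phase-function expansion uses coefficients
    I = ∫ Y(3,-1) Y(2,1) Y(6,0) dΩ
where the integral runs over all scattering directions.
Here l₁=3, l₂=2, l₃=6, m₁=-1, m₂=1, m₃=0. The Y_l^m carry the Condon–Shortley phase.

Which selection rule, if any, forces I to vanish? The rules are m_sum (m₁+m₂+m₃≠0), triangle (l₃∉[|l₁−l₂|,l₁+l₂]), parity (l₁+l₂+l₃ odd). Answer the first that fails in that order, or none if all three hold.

triangle

m₁+m₂+m₃ = -1 + 1 + 0 = 0  ✓
triangle: |3−2|=1 ≤ l₃=6 ≤ 3+2=5  ✗
parity: l₁+l₂+l₃ = 11 is odd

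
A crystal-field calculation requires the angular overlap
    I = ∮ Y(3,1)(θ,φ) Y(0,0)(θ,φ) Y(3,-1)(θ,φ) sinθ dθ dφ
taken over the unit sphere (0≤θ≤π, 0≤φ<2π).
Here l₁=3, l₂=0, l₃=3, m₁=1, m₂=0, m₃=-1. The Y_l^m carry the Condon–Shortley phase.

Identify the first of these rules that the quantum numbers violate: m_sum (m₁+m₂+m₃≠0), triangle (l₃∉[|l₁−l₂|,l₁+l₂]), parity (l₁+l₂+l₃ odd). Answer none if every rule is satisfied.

none

m₁+m₂+m₃ = 1 + 0 − 1 = 0  ✓
triangle: |3−0|=3 ≤ l₃=3 ≤ 3+0=3  ✓
parity: l₁+l₂+l₃ = 6 is even  ✓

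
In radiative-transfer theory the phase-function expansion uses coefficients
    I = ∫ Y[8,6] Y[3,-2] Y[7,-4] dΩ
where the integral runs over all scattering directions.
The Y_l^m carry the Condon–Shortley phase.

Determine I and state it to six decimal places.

0.146812

m-sum 0 ✓  L=18 even ✓  5≤7≤11 ✓
Π(2lᵢ+1) = 17×7×15 = 1785
triangle coeff Δ(8,3,7) = 1/5290740
Σ_t [1,3]: t=1:−1/7257600 t=2:+1/2073600 t=3:−1/7257600 = 1/4838400
(3j)²=252/20995 [(8 3 7; 0 0 0)], sign=-1
Σ_t [0,1]: t=0:+1/174182400 t=1:−1/479001600 = 1/273715200
(3j)²=49/3876 [(8 3 7; 6 -2 -4)], sign=-1
⇒ 4πI² = 21609/79781
I = (+1)√(21609/79781/(4π)) = 0.14681238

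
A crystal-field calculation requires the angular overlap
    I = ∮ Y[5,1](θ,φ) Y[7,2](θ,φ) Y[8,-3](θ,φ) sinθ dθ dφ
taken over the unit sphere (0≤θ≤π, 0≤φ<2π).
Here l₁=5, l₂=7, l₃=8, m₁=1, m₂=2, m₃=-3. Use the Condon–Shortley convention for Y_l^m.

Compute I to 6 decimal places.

Checks pass: Σm=0; 20 even; l₃=8∈[2,12].
(2·5+1)(2·7+1)(2·8+1) = 2805
Δ: 4! 6! 10! / 21! → 1/814773960
sum: t=0:+1/87091200 t=1:−1/4976640 t=2:+1/2073600 t=3:−1/4976640 t=4:+1/87091200 = 1/9676800
3j²(5 7 8; 0 0 0) = Δ·Π!·Σ² = 360/46189  (sign +1)
sum: t=0:+1/418037760 t=1:−1/17418240 t=2:+1/5806080 t=3:−1/12441600 t=4:+1/248832000 = 61/1492992000
3j²(5 7 8; 1 2 -3) = Δ·Π!·Σ² = 3721/503880  (sign -1)
combine: 4πI² = 2805·360/46189·3721/503880 = 167445/1037153
take √, sign -1: I = -0.11334693

-0.113347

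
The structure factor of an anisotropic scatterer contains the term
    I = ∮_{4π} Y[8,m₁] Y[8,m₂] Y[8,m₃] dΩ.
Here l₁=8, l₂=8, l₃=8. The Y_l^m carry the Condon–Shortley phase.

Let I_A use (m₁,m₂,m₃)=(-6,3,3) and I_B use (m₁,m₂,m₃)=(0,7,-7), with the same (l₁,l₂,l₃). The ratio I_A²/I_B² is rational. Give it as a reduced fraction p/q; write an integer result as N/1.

528/637

Same 8,8,8: normalisation and zero-m 3j drop out of the ratio.
A: Δ: 8! 8! 8! / 25! → 1/236637794250; sum: t=6:+1/41803776000 t=7:−1/14631321600 t=8:+1/41803776000 = -1/48771072000; 3j²(8 8 8; -6 3 3) = Δ·Π!·Σ² = 264/37145  (sign +1)
B: Δ: 8! 8! 8! / 25! → 1/236637794250; sum: t=7:−1/1024192512000 t=8:+1/8193540096000 = -1/1170505728000; 3j²(8 8 8; 0 7 -7) = Δ·Π!·Σ² = 637/74290  (sign +1)
I_A²/I_B² = (264/37145)/(637/74290) = 528/637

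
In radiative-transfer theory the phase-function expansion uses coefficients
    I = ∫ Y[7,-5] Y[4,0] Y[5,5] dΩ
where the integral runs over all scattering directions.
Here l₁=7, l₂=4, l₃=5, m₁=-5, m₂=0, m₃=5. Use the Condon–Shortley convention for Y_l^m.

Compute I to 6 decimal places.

Checks pass: Σm=0; 16 even; l₃=5∈[3,11].
(2·7+1)(2·4+1)(2·5+1) = 1485
Δ: 6! 8! 2! / 17! → 1/6126120
sum: t=2:+1/69120 t=3:−1/20736 t=4:+1/69120 = -1/51840
3j²(7 4 5; 0 0 0) = Δ·Π!·Σ² = 280/21879  (sign +1)
sum: t=4:+1/3870720 = 1/3870720
3j²(7 4 5; -5 0 5) = Δ·Π!·Σ² = 135/6188  (sign +1)
combine: 4πI² = 1485·280/21879·135/6188 = 20250/48841
take √, sign +1: I = 0.18164160

0.181642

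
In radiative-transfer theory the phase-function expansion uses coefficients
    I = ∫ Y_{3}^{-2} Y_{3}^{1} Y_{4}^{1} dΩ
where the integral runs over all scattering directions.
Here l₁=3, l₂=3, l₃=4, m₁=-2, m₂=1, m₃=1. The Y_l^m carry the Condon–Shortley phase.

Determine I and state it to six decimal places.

0.145070

Checks pass: Σm=0; 10 even; l₃=4∈[0,6].
(2·3+1)(2·3+1)(2·4+1) = 441
Δ: 2! 4! 4! / 11! → 1/34650
sum: t=0:+1/72 t=1:−1/16 t=2:+1/72 = -5/144
3j²(3 3 4; 0 0 0) = Δ·Π!·Σ² = 2/77  (sign -1)
sum: t=1:−1/144 t=2:+1/48 = 1/72
3j²(3 3 4; -2 1 1) = Δ·Π!·Σ² = 16/693  (sign -1)
combine: 4πI² = 441·2/77·16/693 = 32/121
take √, sign +1: I = 0.14506992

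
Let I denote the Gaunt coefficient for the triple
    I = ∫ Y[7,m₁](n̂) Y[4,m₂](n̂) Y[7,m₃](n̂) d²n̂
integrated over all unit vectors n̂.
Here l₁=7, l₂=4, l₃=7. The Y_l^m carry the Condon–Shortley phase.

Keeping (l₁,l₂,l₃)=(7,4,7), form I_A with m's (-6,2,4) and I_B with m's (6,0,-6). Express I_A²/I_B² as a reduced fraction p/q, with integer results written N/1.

605/117

l's match ⇒ only the (l;m) 3-j factors differ between A and B.
A: triangle coeff Δ(7,4,7) = 1/58198140; Σ_t [3,4]: t=3:−1/130636800 t=4:+1/34836480 = 11/522547200; (3j)²=1331/81396 [(7 4 7; -6 2 4)], sign=-1
B: triangle coeff Δ(7,4,7) = 1/58198140; Σ_t [0,1]: t=0:+1/209018880 t=1:−1/130636800 = -1/348364800; (3j)²=143/45220 [(7 4 7; 6 0 -6)], sign=+1
I_A²/I_B² = (1331/81396)/(143/45220) = 605/117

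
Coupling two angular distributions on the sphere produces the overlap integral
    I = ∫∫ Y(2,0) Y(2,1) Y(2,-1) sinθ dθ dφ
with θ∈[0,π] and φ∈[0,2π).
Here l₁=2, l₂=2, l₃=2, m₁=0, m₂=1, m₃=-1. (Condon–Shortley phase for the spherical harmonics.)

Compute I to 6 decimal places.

-0.090112

Checks pass: Σm=0; 6 even; l₃=2∈[0,4].
(2·2+1)(2·2+1)(2·2+1) = 125
Δ: 2! 2! 2! / 7! → 1/630
sum: t=0:+1/8 t=1:−1/1 t=2:+1/8 = -3/4
3j²(2 2 2; 0 0 0) = Δ·Π!·Σ² = 2/35  (sign -1)
sum: t=1:−1/2 t=2:+1/4 = -1/4
3j²(2 2 2; 0 1 -1) = Δ·Π!·Σ² = 1/70  (sign +1)
combine: 4πI² = 125·2/35·1/70 = 5/49
take √, sign -1: I = -0.09011188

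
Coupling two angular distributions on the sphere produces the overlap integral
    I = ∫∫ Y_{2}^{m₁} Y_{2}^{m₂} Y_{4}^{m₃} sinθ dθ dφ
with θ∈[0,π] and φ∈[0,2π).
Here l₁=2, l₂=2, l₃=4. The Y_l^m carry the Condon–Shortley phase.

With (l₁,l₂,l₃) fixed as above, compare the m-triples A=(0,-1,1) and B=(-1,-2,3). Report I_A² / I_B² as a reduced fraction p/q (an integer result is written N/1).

6/7

Shared (l₁,l₂,l₃)=(2,2,4): N and (l;000)² cancel in I_A²/I_B².
A: Δ = 0!·4!·4!/9! = 1/630; Racah Σ t=0..0: t=0:+1/24 = 1/24; ⇒ 3j(2 2 4; 0 -1 1)² = 1/21, sgn -1
B: Δ = 0!·4!·4!/9! = 1/630; Racah Σ t=0..0: t=0:+1/144 = 1/144; ⇒ 3j(2 2 4; -1 -2 3)² = 1/18, sgn -1
I_A²/I_B² = (1/21)/(1/18) = 6/7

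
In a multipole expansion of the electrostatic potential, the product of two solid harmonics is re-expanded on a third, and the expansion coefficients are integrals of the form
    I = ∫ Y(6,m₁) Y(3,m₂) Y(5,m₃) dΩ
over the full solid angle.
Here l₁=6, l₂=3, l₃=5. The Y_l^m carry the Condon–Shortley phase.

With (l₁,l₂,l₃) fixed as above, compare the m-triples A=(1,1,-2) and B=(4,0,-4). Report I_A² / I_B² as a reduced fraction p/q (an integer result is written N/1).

Shared (l₁,l₂,l₃)=(6,3,5): N and (l;000)² cancel in I_A²/I_B².
A: Δ = 4!·8!·2!/15! = 1/675675; Racah Σ t=2..4: t=2:+1/5760 t=3:−1/8640 t=4:+1/241920 = 1/16128; ⇒ 3j(6 3 5; 1 1 -2)² = 5/1001, sgn -1
B: Δ = 4!·8!·2!/15! = 1/675675; Racah Σ t=1..2: t=1:−1/60480 t=2:+1/161280 = -1/96768; ⇒ 3j(6 3 5; 4 0 -4)² = 15/1001, sgn +1
I_A²/I_B² = (5/1001)/(15/1001) = 1/3

1/3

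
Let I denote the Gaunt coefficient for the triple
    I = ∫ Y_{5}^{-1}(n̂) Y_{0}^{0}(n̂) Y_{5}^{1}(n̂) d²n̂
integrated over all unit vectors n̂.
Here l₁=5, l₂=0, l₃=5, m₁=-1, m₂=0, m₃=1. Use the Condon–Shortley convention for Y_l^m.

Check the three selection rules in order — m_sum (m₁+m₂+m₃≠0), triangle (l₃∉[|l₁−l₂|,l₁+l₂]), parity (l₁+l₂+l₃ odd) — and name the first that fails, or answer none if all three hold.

m₁+m₂+m₃ = -1 + 0 + 1 = 0  ✓
triangle: |5−0|=5 ≤ l₃=5 ≤ 5+0=5  ✓
parity: l₁+l₂+l₃ = 10 is even  ✓

none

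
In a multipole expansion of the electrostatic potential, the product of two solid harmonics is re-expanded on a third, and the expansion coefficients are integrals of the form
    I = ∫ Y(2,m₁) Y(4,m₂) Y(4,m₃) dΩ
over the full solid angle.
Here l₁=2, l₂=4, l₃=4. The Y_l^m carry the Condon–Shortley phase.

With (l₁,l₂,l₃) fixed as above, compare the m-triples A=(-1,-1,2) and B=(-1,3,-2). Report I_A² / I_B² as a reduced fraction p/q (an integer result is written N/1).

Same 2,4,4: normalisation and zero-m 3j drop out of the ratio.
A: Δ: 2! 2! 6! / 11! → 1/13860; sum: t=1:−1/96 t=2:+1/240 = -1/160; 3j²(2 4 4; -1 -1 2) = Δ·Π!·Σ² = 27/1540  (sign -1)
B: Δ: 2! 2! 6! / 11! → 1/13860; sum: t=1:−1/1440 t=2:+1/240 = 1/288; 3j²(2 4 4; -1 3 -2) = Δ·Π!·Σ² = 5/132  (sign +1)
I_A²/I_B² = (27/1540)/(5/132) = 81/175

81/175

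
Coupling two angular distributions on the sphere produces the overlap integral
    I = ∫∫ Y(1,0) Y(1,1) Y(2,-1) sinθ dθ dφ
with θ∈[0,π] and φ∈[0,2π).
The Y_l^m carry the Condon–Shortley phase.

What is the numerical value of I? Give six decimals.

-0.218510

m-sum 0 ✓  L=4 even ✓  0≤2≤2 ✓
Π(2lᵢ+1) = 3×3×5 = 45
triangle coeff Δ(1,1,2) = 1/30
Σ_t [0,0]: t=0:+1/1 = 1/1
(3j)²=2/15 [(1 1 2; 0 0 0)], sign=+1
Σ_t [0,0]: t=0:+1/2 = 1/2
(3j)²=1/10 [(1 1 2; 0 1 -1)], sign=-1
⇒ 4πI² = 3/5
I = (-1)√(3/5/(4π)) = -0.21850969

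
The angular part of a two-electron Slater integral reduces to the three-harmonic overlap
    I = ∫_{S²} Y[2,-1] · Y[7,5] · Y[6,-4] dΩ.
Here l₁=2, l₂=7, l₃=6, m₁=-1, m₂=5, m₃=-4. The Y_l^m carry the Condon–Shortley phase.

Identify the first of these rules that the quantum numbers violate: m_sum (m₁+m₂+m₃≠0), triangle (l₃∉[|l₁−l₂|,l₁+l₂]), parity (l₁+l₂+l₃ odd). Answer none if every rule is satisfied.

Σmᵢ = 0  ✓
l₃∈[|l₁−l₂|,l₁+l₂]=[5,9], have l₃=6  ✓
Σlᵢ = 15 ⇒ odd  ✗

parity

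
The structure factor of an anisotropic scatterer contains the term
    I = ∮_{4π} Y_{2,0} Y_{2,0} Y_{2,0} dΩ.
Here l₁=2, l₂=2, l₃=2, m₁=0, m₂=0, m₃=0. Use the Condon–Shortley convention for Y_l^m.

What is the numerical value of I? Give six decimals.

Rules hold: Σm=0, L=6 even, 0≤2≤4.
N = 5·5·5 = 125
Δ = 2!·2!·2!/7! = 1/630
Racah Σ t=0..2: t=0:+1/8 t=1:−1/1 t=2:+1/8 = -3/4
⇒ 3j(2 2 2; 0 0 0)² = 2/35, sgn -1
(m-triple is (0,0,0) — same symbol as above.)
4πI² = N·(3j₀)²·(3jₘ)² = 20/49
I = +1·√(0.408163/4π) = 0.18022375

0.180224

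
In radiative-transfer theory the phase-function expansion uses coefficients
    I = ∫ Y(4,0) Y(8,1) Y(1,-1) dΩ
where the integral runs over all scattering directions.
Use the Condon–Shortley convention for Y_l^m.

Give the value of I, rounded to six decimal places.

l₃=1 ∉ [4,12] — triangle fails ⇒ I = 0

0.000000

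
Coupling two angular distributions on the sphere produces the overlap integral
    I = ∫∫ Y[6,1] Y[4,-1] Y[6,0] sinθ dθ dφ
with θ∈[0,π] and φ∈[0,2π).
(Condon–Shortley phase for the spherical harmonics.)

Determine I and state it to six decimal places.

Checks pass: Σm=0; 16 even; l₃=6∈[2,10].
(2·6+1)(2·4+1)(2·6+1) = 1521
Δ: 4! 8! 4! / 17! → 1/15315300
sum: t=0:+1/829440 t=1:−1/25920 t=2:+1/9216 t=3:−1/25920 t=4:+1/829440 = 7/207360
3j²(6 4 6; 0 0 0) = Δ·Π!·Σ² = 28/2431  (sign +1)
sum: t=0:+1/103680 t=1:−1/13824 t=2:+1/17280 t=3:−1/207360 = -1/103680
3j²(6 4 6; 1 -1 0) = Δ·Π!·Σ² = 10/7293  (sign -1)
combine: 4πI² = 1521·28/2431·10/7293 = 840/34969
take √, sign -1: I = -0.04372130

-0.043721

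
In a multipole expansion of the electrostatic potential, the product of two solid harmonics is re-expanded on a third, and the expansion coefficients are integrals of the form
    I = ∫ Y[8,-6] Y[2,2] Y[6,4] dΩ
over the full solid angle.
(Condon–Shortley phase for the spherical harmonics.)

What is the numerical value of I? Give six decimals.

0.268492

Checks pass: Σm=0; 16 even; l₃=6∈[6,10].
(2·8+1)(2·2+1)(2·6+1) = 1105
Δ: 4! 12! 0! / 17! → 1/30940
sum: t=2:+1/2073600 = 1/2073600
3j²(8 2 6; 0 0 0) = Δ·Π!·Σ² = 28/1105  (sign +1)
sum: t=4:+1/174182400 = 1/174182400
3j²(8 2 6; -6 2 4) = Δ·Π!·Σ² = 11/340  (sign +1)
combine: 4πI² = 1105·28/1105·11/340 = 77/85
take √, sign +1: I = 0.26849176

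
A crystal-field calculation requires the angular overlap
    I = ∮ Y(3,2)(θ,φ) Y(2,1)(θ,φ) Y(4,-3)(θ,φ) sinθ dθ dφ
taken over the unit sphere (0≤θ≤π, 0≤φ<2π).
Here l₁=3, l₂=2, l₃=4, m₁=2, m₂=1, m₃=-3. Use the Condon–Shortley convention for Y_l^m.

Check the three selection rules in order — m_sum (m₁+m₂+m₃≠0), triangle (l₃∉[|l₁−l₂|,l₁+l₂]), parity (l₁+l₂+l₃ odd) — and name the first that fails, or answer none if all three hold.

parity

Σmᵢ = 0  ✓
l₃∈[|l₁−l₂|,l₁+l₂]=[1,5], have l₃=4  ✓
Σlᵢ = 9 ⇒ odd  ✗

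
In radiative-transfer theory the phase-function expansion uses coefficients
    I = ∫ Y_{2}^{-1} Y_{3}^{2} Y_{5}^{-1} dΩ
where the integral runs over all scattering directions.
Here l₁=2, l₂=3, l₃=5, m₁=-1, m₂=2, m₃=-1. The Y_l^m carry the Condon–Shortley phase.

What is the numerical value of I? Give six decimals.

Checks pass: Σm=0; 10 even; l₃=5∈[1,5].
(2·2+1)(2·3+1)(2·5+1) = 385
Δ: 0! 4! 6! / 11! → 1/2310
sum: t=0:+1/144 = 1/144
3j²(2 3 5; 0 0 0) = Δ·Π!·Σ² = 10/231  (sign -1)
sum: t=0:+1/720 = 1/720
3j²(2 3 5; -1 2 -1) = Δ·Π!·Σ² = 4/385  (sign +1)
combine: 4πI² = 385·10/231·4/385 = 40/231
take √, sign -1: I = -0.11738675

-0.117387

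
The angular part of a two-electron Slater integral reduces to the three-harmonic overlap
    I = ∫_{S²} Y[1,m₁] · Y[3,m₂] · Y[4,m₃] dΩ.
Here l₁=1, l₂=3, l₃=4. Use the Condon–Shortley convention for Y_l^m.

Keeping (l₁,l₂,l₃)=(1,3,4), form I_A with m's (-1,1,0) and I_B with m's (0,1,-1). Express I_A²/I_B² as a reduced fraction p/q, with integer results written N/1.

2/5

Same 1,3,4: normalisation and zero-m 3j drop out of the ratio.
A: Δ: 0! 2! 6! / 9! → 1/252; sum: t=0:+1/96 = 1/96; 3j²(1 3 4; -1 1 0) = Δ·Π!·Σ² = 1/42  (sign +1)
B: Δ: 0! 2! 6! / 9! → 1/252; sum: t=0:+1/48 = 1/48; 3j²(1 3 4; 0 1 -1) = Δ·Π!·Σ² = 5/84  (sign -1)
I_A²/I_B² = (1/42)/(5/84) = 2/5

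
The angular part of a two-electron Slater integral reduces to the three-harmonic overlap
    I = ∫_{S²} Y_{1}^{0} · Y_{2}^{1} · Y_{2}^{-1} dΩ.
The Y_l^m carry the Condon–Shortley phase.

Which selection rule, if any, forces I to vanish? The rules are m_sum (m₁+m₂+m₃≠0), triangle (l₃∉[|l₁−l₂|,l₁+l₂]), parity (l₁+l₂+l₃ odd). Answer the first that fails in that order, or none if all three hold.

parity

Σmᵢ = 0  ✓
l₃∈[|l₁−l₂|,l₁+l₂]=[1,3], have l₃=2  ✓
Σlᵢ = 5 ⇒ odd  ✗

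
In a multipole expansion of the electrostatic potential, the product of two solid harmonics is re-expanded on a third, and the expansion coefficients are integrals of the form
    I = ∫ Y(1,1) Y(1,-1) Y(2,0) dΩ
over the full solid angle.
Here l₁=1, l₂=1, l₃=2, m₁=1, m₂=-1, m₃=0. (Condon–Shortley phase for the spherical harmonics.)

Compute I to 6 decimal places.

m-sum 0 ✓  L=4 even ✓  0≤2≤2 ✓
Π(2lᵢ+1) = 3×3×5 = 45
triangle coeff Δ(1,1,2) = 1/30
Σ_t [0,0]: t=0:+1/1 = 1/1
(3j)²=2/15 [(1 1 2; 0 0 0)], sign=+1
Σ_t [0,0]: t=0:+1/4 = 1/4
(3j)²=1/30 [(1 1 2; 1 -1 0)], sign=+1
⇒ 4πI² = 1/5
I = (+1)√(1/5/(4π)) = 0.12615663

0.126157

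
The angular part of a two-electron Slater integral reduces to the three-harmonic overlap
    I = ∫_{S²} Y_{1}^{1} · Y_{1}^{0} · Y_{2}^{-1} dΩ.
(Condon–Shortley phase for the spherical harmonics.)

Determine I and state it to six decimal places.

Checks pass: Σm=0; 4 even; l₃=2∈[0,2].
(2·1+1)(2·1+1)(2·2+1) = 45
Δ: 0! 2! 2! / 5! → 1/30
sum: t=0:+1/1 = 1/1
3j²(1 1 2; 0 0 0) = Δ·Π!·Σ² = 2/15  (sign +1)
sum: t=0:+1/2 = 1/2
3j²(1 1 2; 1 0 -1) = Δ·Π!·Σ² = 1/10  (sign -1)
combine: 4πI² = 45·2/15·1/10 = 3/5
take √, sign -1: I = -0.21850969

-0.218510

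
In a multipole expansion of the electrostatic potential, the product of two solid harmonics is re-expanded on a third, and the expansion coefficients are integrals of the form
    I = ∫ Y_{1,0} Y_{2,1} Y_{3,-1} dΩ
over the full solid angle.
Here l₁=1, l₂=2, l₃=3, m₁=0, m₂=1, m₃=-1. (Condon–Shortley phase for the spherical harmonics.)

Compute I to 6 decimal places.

m-sum 0 ✓  L=6 even ✓  1≤3≤3 ✓
Π(2lᵢ+1) = 3×5×7 = 105
triangle coeff Δ(1,2,3) = 1/105
Σ_t [0,0]: t=0:+1/4 = 1/4
(3j)²=3/35 [(1 2 3; 0 0 0)], sign=-1
Σ_t [0,0]: t=0:+1/6 = 1/6
(3j)²=8/105 [(1 2 3; 0 1 -1)], sign=+1
⇒ 4πI² = 24/35
I = (-1)√(24/35/(4π)) = -0.23359668

-0.233597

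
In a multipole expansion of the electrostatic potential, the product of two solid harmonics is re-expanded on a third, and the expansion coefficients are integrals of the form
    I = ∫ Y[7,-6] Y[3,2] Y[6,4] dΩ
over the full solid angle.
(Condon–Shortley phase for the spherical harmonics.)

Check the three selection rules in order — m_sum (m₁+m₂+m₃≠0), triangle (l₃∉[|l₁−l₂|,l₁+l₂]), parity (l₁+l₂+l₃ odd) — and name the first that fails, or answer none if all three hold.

none

Σmᵢ = 0  ✓
l₃∈[|l₁−l₂|,l₁+l₂]=[4,10], have l₃=6  ✓
Σlᵢ = 16 ⇒ even  ✓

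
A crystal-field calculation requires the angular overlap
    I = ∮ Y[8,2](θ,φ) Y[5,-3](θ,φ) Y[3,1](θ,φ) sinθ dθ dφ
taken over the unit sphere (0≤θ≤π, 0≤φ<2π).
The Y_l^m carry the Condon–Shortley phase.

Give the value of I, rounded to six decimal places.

Rules hold: Σm=0, L=16 even, 3≤3≤13.
N = 17·11·7 = 1309
Δ = 10!·6!·0!/17! = 1/136136
Racah Σ t=5..5: t=5:−1/518400 = -1/518400
⇒ 3j(8 5 3; 0 0 0)² = 56/2431, sgn +1
Racah Σ t=2..2: t=2:+1/3870720 = 1/3870720
⇒ 3j(8 5 3; 2 -3 1)² = 675/136136, sgn +1
4πI² = N·(3j₀)²·(3jₘ)² = 4725/31603
I = +1·√(0.149511/4π) = 0.10907666

0.109077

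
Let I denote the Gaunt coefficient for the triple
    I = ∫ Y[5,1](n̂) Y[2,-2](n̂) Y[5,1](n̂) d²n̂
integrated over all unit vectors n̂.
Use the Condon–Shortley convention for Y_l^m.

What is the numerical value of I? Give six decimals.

0.198089

Checks pass: Σm=0; 12 even; l₃=5∈[3,7].
(2·5+1)(2·2+1)(2·5+1) = 605
Δ: 2! 8! 2! / 13! → 1/38610
sum: t=0:+1/2880 t=1:−1/576 t=2:+1/2880 = -1/960
3j²(5 2 5; 0 0 0) = Δ·Π!·Σ² = 10/429  (sign +1)
sum: t=0:+1/2304 = 1/2304
3j²(5 2 5; 1 -2 1) = Δ·Π!·Σ² = 5/143  (sign +1)
combine: 4πI² = 605·10/429·5/143 = 250/507
take √, sign +1: I = 0.19808933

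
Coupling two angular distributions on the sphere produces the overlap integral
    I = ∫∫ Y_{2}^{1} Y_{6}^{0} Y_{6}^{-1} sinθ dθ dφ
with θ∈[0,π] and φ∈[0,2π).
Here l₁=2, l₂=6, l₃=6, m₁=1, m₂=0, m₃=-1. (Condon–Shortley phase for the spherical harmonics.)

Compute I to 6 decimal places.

m-sum 0 ✓  L=14 even ✓  4≤6≤8 ✓
Π(2lᵢ+1) = 5×13×13 = 845
triangle coeff Δ(2,6,6) = 1/90090
Σ_t [0,2]: t=0:+1/69120 t=1:−1/14400 t=2:+1/69120 = -7/172800
(3j)²=14/715 [(2 6 6; 0 0 0)], sign=-1
Σ_t [0,1]: t=0:+1/34560 t=1:−1/28800 = -1/172800
(3j)²=1/1430 [(2 6 6; 1 0 -1)], sign=+1
⇒ 4πI² = 7/605
I = (-1)√(7/605/(4π)) = -0.03034355

-0.030344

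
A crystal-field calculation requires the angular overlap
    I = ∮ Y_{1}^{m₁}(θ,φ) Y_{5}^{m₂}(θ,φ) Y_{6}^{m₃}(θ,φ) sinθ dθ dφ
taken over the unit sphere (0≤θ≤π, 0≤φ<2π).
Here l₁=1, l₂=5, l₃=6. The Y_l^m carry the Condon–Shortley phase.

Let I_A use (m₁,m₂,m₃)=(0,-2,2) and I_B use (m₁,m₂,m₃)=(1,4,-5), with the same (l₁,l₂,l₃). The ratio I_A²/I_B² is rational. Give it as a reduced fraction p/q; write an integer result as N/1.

l's match ⇒ only the (l;m) 3-j factors differ between A and B.
A: triangle coeff Δ(1,5,6) = 1/858; Σ_t [0,0]: t=0:+1/30240 = 1/30240; (3j)²=16/429 [(1 5 6; 0 -2 2)], sign=+1
B: triangle coeff Δ(1,5,6) = 1/858; Σ_t [0,0]: t=0:+1/725760 = 1/725760; (3j)²=5/78 [(1 5 6; 1 4 -5)], sign=-1
I_A²/I_B² = (16/429)/(5/78) = 32/55

32/55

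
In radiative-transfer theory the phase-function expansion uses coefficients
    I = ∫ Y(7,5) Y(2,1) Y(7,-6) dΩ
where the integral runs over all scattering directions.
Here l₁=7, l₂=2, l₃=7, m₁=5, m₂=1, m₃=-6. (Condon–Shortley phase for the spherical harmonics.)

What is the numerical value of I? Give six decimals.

Checks pass: Σm=0; 16 even; l₃=7∈[5,9].
(2·7+1)(2·2+1)(2·7+1) = 1125
Δ: 2! 12! 2! / 17! → 1/185640
sum: t=0:+1/2419200 t=1:−1/518400 t=2:+1/2419200 = -1/907200
3j²(7 2 7; 0 0 0) = Δ·Π!·Σ² = 56/3315  (sign +1)
sum: t=1:−1/79833600 t=2:+1/958003200 = -1/87091200
3j²(7 2 7; 5 1 -6) = Δ·Π!·Σ² = 121/4760  (sign +1)
combine: 4πI² = 1125·56/3315·121/4760 = 1815/3757
take √, sign +1: I = 0.19607074

0.196071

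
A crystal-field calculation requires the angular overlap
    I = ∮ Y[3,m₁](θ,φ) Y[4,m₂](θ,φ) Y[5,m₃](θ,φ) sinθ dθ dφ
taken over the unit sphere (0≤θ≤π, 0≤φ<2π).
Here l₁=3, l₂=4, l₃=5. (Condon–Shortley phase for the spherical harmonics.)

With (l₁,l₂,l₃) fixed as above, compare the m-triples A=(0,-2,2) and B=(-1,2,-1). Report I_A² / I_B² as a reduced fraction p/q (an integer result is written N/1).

84/1849

Shared (l₁,l₂,l₃)=(3,4,5): N and (l;000)² cancel in I_A²/I_B².
A: Δ = 2!·4!·6!/13! = 1/180180; Racah Σ t=0..2: t=0:+1/576 t=1:−1/480 t=2:+1/8640 = -1/4320; ⇒ 3j(3 4 5; 0 -2 2)² = 1/2145, sgn +1
B: Δ = 2!·4!·6!/13! = 1/180180; Racah Σ t=0..2: t=0:+1/34560 t=1:−1/720 t=2:+1/384 = 43/34560; ⇒ 3j(3 4 5; -1 2 -1)² = 1849/180180, sgn +1
I_A²/I_B² = (1/2145)/(1849/180180) = 84/1849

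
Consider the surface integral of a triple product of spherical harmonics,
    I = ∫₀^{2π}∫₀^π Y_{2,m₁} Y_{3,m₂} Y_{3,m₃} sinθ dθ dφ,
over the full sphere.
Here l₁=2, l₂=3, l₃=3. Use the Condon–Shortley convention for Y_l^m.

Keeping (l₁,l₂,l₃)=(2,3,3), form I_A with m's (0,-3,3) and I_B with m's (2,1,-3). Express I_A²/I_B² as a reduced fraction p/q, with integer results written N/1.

Same 2,3,3: normalisation and zero-m 3j drop out of the ratio.
A: Δ: 2! 2! 4! / 9! → 1/3780; sum: t=0:+1/96 = 1/96; 3j²(2 3 3; 0 -3 3) = Δ·Π!·Σ² = 5/84  (sign +1)
B: Δ: 2! 2! 4! / 9! → 1/3780; sum: t=0:+1/96 = 1/96; 3j²(2 3 3; 2 1 -3) = Δ·Π!·Σ² = 1/42  (sign +1)
I_A²/I_B² = (5/84)/(1/42) = 5/2

5/2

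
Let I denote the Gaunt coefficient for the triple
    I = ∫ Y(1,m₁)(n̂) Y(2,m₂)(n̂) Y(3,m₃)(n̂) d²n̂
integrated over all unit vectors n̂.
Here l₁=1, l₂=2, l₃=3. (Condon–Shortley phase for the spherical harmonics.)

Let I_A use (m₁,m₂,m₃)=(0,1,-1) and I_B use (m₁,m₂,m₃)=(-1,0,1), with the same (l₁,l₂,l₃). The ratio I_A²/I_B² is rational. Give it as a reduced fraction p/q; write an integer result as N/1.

4/3

l's match ⇒ only the (l;m) 3-j factors differ between A and B.
A: triangle coeff Δ(1,2,3) = 1/105; Σ_t [0,0]: t=0:+1/6 = 1/6; (3j)²=8/105 [(1 2 3; 0 1 -1)], sign=+1
B: triangle coeff Δ(1,2,3) = 1/105; Σ_t [0,0]: t=0:+1/8 = 1/8; (3j)²=2/35 [(1 2 3; -1 0 1)], sign=+1
I_A²/I_B² = (8/105)/(2/35) = 4/3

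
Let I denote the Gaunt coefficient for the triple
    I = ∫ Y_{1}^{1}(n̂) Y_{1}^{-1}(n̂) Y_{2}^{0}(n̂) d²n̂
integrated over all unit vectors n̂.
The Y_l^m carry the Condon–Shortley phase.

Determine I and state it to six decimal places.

Checks pass: Σm=0; 4 even; l₃=2∈[0,2].
(2·1+1)(2·1+1)(2·2+1) = 45
Δ: 0! 2! 2! / 5! → 1/30
sum: t=0:+1/1 = 1/1
3j²(1 1 2; 0 0 0) = Δ·Π!·Σ² = 2/15  (sign +1)
sum: t=0:+1/4 = 1/4
3j²(1 1 2; 1 -1 0) = Δ·Π!·Σ² = 1/30  (sign +1)
combine: 4πI² = 45·2/15·1/30 = 1/5
take √, sign +1: I = 0.12615663

0.126157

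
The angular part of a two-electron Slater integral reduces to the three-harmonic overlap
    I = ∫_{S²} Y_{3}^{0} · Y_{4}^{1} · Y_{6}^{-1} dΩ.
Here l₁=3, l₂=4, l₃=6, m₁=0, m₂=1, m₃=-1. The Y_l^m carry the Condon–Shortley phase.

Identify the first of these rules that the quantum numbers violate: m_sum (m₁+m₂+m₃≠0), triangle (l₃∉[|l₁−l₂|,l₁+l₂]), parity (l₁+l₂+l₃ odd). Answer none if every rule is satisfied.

Σmᵢ = 0  ✓
l₃∈[|l₁−l₂|,l₁+l₂]=[1,7], have l₃=6  ✓
Σlᵢ = 13 ⇒ odd  ✗

parity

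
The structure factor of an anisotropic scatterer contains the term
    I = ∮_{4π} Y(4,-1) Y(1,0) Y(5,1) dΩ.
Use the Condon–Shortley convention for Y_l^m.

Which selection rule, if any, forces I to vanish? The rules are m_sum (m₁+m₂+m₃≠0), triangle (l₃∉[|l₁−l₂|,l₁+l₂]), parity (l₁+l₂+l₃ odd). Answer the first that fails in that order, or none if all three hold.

m₁+m₂+m₃ = -1 + 0 + 1 = 0  ✓
triangle: |4−1|=3 ≤ l₃=5 ≤ 4+1=5  ✓
parity: l₁+l₂+l₃ = 10 is even  ✓

none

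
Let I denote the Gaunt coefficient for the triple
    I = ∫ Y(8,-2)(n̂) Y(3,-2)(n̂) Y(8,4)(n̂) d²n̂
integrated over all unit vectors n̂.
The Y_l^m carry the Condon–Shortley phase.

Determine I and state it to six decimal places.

0.000000

L=19 odd ⇒ parity kills the (l;000) factor ⇒ I = 0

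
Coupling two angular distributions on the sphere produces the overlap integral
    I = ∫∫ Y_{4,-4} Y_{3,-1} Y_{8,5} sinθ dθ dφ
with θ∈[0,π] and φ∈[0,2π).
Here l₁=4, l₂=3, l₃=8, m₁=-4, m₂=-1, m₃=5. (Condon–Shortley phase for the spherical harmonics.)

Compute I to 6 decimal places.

l₃=8 ∉ [1,7] — triangle fails ⇒ I = 0

0.000000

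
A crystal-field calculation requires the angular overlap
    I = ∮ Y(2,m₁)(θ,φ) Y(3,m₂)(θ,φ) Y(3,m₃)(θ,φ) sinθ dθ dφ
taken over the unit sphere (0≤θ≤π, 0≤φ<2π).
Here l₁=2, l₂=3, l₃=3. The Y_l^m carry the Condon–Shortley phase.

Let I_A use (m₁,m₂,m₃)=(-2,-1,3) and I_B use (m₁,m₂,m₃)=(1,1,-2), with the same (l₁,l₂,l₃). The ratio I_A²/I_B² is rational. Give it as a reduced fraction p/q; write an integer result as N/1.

2/3

Shared (l₁,l₂,l₃)=(2,3,3): N and (l;000)² cancel in I_A²/I_B².
A: Δ = 2!·2!·4!/9! = 1/3780; Racah Σ t=2..2: t=2:+1/96 = 1/96; ⇒ 3j(2 3 3; -2 -1 3)² = 1/42, sgn +1
B: Δ = 2!·2!·4!/9! = 1/3780; Racah Σ t=0..1: t=0:+1/48 t=1:−1/12 = -1/16; ⇒ 3j(2 3 3; 1 1 -2)² = 1/28, sgn +1
I_A²/I_B² = (1/42)/(1/28) = 2/3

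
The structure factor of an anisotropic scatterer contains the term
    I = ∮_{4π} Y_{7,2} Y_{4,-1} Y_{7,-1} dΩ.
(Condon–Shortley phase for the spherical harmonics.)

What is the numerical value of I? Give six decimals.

0.100255

Checks pass: Σm=0; 18 even; l₃=7∈[3,11].
(2·7+1)(2·4+1)(2·7+1) = 2025
Δ: 4! 10! 4! / 19! → 1/58198140
sum: t=0:+1/17418240 t=1:−1/622080 t=2:+1/230400 t=3:−1/622080 t=4:+1/17418240 = 1/806400
3j²(7 4 7; 0 0 0) = Δ·Π!·Σ² = 2268/230945  (sign -1)
sum: t=0:+1/2073600 t=1:−1/414720 t=2:+1/725760 t=3:−1/11612160 = -37/58060800
3j²(7 4 7; 2 -1 -1) = Δ·Π!·Σ² = 4107/646646  (sign -1)
combine: 4πI² = 2025·2268/230945·4107/646646 = 269460270/2133423721
take √, sign +1: I = 0.10025450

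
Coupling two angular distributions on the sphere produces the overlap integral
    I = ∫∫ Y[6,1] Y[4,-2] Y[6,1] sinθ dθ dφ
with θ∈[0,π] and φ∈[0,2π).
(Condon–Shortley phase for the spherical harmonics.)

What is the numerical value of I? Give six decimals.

Checks pass: Σm=0; 16 even; l₃=6∈[2,10].
(2·6+1)(2·4+1)(2·6+1) = 1521
Δ: 4! 8! 4! / 17! → 1/15315300
sum: t=0:+1/829440 t=1:−1/25920 t=2:+1/9216 t=3:−1/25920 t=4:+1/829440 = 7/207360
3j²(6 4 6; 0 0 0) = Δ·Π!·Σ² = 28/2431  (sign +1)
sum: t=0:+1/69120 t=1:−1/20736 t=2:+1/69120 = -1/51840
3j²(6 4 6; 1 -2 1) = Δ·Π!·Σ² = 280/21879  (sign +1)
combine: 4πI² = 1521·28/2431·280/21879 = 7840/34969
take √, sign +1: I = 0.13357079

0.133571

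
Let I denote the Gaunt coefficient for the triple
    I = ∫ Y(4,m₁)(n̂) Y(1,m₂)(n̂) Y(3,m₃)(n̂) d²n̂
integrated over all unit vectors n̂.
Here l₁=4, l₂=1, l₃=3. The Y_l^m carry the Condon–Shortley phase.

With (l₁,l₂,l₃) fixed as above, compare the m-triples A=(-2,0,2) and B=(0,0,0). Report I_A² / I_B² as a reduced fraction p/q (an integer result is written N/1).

3/4

Shared (l₁,l₂,l₃)=(4,1,3): N and (l;000)² cancel in I_A²/I_B².
A: Δ = 2!·6!·0!/9! = 1/252; Racah Σ t=1..1: t=1:−1/120 = -1/120; ⇒ 3j(4 1 3; -2 0 2)² = 1/21, sgn +1
B: Δ = 2!·6!·0!/9! = 1/252; Racah Σ t=1..1: t=1:−1/36 = -1/36; ⇒ 3j(4 1 3; 0 0 0)² = 4/63, sgn +1
I_A²/I_B² = (1/21)/(4/63) = 3/4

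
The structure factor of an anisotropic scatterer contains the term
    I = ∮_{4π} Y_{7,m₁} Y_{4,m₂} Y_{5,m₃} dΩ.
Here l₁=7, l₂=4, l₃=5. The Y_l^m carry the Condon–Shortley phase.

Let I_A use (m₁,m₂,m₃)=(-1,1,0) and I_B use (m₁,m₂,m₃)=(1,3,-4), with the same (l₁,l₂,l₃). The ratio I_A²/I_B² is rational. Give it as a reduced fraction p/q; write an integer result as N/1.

10/9

Shared (l₁,l₂,l₃)=(7,4,5): N and (l;000)² cancel in I_A²/I_B².
A: Δ = 6!·8!·2!/17! = 1/6126120; Racah Σ t=3..5: t=3:−1/51840 t=4:+1/27648 t=5:−1/172800 = 23/2073600; ⇒ 3j(7 4 5; -1 1 0)² = 529/87516, sgn -1
B: Δ = 6!·8!·2!/17! = 1/6126120; Racah Σ t=5..6: t=5:−1/1209600 t=6:+1/29030400 = -23/29030400; ⇒ 3j(7 4 5; 1 3 -4)² = 529/97240, sgn +1
I_A²/I_B² = (529/87516)/(529/97240) = 10/9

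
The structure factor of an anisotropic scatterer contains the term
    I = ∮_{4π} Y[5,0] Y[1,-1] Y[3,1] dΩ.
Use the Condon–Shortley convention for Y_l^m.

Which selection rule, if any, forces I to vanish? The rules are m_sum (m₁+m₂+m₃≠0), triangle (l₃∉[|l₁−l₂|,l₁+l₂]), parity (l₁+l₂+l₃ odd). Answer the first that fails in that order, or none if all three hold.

azimuthal sum: 0 − 1 + 1 = 0  ✓
4 ≤ 3 ≤ 6 (triangle on l)  ✗
L = 5 + 1 + 3 = 9 (odd)

triangle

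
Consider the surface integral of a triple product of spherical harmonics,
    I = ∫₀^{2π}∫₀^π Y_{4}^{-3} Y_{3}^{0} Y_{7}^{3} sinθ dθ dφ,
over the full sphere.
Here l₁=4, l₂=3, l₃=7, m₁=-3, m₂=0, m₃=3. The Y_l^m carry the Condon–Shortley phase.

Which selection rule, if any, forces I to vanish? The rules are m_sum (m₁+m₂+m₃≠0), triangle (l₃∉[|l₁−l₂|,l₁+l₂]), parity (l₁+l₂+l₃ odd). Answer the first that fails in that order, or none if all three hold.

none

Σmᵢ = 0  ✓
l₃∈[|l₁−l₂|,l₁+l₂]=[1,7], have l₃=7  ✓
Σlᵢ = 14 ⇒ even  ✓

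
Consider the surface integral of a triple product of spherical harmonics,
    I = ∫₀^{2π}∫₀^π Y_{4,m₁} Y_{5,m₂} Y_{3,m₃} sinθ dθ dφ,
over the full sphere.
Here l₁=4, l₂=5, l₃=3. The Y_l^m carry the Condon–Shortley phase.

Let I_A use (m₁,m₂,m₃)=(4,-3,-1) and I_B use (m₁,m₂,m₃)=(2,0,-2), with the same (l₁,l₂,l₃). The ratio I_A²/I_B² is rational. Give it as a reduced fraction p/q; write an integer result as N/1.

49/50

Same 4,5,3: normalisation and zero-m 3j drop out of the ratio.
A: Δ: 6! 2! 4! / 13! → 1/180180; sum: t=0:+1/5760 = 1/5760; 3j²(4 5 3; 4 -3 -1) = Δ·Π!·Σ² = 56/2145  (sign +1)
B: Δ: 6! 2! 4! / 13! → 1/180180; sum: t=1:−1/2880 t=2:+1/576 = 1/720; 3j²(4 5 3; 2 0 -2) = Δ·Π!·Σ² = 80/3003  (sign -1)
I_A²/I_B² = (56/2145)/(80/3003) = 49/50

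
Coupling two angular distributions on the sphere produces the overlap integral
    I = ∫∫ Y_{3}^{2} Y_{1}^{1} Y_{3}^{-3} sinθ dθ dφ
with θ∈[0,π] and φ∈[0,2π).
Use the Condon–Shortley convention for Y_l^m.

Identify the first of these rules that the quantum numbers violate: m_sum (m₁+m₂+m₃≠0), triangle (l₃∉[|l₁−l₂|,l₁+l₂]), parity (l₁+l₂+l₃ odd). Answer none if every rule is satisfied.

parity

azimuthal sum: 2 + 1 − 3 = 0  ✓
2 ≤ 3 ≤ 4 (triangle on l)  ✓
L = 3 + 1 + 3 = 7 (odd)  ✗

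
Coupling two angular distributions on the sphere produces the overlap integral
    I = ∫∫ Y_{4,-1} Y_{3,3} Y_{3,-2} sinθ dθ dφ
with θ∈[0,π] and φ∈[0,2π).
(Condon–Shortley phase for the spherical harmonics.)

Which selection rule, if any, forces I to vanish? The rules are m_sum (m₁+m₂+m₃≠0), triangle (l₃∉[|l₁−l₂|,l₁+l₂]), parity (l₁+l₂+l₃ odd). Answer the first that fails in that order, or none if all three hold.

Σmᵢ = 0  ✓
l₃∈[|l₁−l₂|,l₁+l₂]=[1,7], have l₃=3  ✓
Σlᵢ = 10 ⇒ even  ✓

none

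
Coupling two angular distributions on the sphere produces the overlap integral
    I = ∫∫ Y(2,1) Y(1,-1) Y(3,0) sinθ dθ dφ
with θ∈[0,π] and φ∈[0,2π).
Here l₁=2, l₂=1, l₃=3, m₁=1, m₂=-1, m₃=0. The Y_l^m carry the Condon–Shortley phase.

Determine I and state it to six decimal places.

Checks pass: Σm=0; 6 even; l₃=3∈[1,3].
(2·2+1)(2·1+1)(2·3+1) = 105
Δ: 0! 4! 2! / 7! → 1/105
sum: t=0:+1/4 = 1/4
3j²(2 1 3; 0 0 0) = Δ·Π!·Σ² = 3/35  (sign -1)
sum: t=0:+1/12 = 1/12
3j²(2 1 3; 1 -1 0) = Δ·Π!·Σ² = 1/35  (sign -1)
combine: 4πI² = 105·3/35·1/35 = 9/35
take √, sign +1: I = 0.14304817

0.143048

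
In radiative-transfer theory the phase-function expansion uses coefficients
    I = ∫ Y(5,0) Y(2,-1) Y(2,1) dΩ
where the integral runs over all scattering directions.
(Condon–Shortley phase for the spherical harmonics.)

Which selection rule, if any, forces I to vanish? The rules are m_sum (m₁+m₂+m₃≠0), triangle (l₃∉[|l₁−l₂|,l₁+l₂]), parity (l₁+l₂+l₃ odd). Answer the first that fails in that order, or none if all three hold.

triangle

m₁+m₂+m₃ = 0 − 1 + 1 = 0  ✓
triangle: |5−2|=3 ≤ l₃=2 ≤ 5+2=7  ✗
parity: l₁+l₂+l₃ = 9 is odd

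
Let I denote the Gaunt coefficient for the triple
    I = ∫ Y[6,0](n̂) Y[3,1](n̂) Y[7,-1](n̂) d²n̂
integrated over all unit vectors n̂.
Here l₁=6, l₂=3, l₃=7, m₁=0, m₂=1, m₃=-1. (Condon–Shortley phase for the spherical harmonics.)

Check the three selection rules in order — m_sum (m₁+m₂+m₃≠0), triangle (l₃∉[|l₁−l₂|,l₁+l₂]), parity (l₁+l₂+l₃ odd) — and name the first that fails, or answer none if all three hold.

Σmᵢ = 0  ✓
l₃∈[|l₁−l₂|,l₁+l₂]=[3,9], have l₃=7  ✓
Σlᵢ = 16 ⇒ even  ✓

none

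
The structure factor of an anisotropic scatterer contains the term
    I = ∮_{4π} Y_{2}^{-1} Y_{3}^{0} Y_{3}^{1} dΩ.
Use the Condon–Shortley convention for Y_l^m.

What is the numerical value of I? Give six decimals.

Checks pass: Σm=0; 8 even; l₃=3∈[1,5].
(2·2+1)(2·3+1)(2·3+1) = 245
Δ: 2! 2! 4! / 9! → 1/3780
sum: t=0:+1/24 t=1:−1/4 t=2:+1/24 = -1/6
3j²(2 3 3; 0 0 0) = Δ·Π!·Σ² = 4/105  (sign +1)
sum: t=1:−1/8 t=2:+1/12 = -1/24
3j²(2 3 3; -1 0 1) = Δ·Π!·Σ² = 1/210  (sign -1)
combine: 4πI² = 245·4/105·1/210 = 2/45
take √, sign -1: I = -0.05947080

-0.059471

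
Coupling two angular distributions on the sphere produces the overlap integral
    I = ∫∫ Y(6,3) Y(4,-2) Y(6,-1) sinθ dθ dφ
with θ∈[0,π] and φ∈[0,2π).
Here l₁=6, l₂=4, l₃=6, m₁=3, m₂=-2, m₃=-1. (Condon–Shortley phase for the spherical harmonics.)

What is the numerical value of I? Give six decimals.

m-sum 0 ✓  L=16 even ✓  2≤6≤10 ✓
Π(2lᵢ+1) = 13×9×13 = 1521
triangle coeff Δ(6,4,6) = 1/15315300
Σ_t [0,4]: t=0:+1/829440 t=1:−1/25920 t=2:+1/9216 t=3:−1/25920 t=4:+1/829440 = 7/207360
(3j)²=28/2431 [(6 4 6; 0 0 0)], sign=+1
Σ_t [0,2]: t=0:+1/69120 t=1:−1/51840 t=2:+1/483840 = -1/362880
(3j)²=16/17017 [(6 4 6; 3 -2 -1)], sign=+1
⇒ 4πI² = 576/34969
I = (+1)√(576/34969/(4π)) = 0.03620468

0.036205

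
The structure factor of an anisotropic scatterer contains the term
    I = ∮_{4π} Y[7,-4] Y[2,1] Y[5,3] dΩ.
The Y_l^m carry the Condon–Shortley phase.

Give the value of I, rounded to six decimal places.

0.252127

m-sum 0 ✓  L=14 even ✓  5≤5≤9 ✓
Π(2lᵢ+1) = 15×5×11 = 825
triangle coeff Δ(7,2,5) = 1/15015
Σ_t [2,2]: t=2:+1/57600 = 1/57600
(3j)²=21/715 [(7 2 5; 0 0 0)], sign=-1
Σ_t [3,3]: t=3:−1/483840 = -1/483840
(3j)²=3/91 [(7 2 5; -4 1 3)], sign=-1
⇒ 4πI² = 135/169
I = (+1)√(135/169/(4π)) = 0.25212656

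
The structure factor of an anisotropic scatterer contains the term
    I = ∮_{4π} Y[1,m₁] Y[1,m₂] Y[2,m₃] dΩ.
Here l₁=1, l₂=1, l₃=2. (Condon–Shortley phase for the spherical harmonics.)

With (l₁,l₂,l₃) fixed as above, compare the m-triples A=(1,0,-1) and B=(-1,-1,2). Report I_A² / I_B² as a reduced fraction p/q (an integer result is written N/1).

1/2

Shared (l₁,l₂,l₃)=(1,1,2): N and (l;000)² cancel in I_A²/I_B².
A: Δ = 0!·2!·2!/5! = 1/30; Racah Σ t=0..0: t=0:+1/2 = 1/2; ⇒ 3j(1 1 2; 1 0 -1)² = 1/10, sgn -1
B: Δ = 0!·2!·2!/5! = 1/30; Racah Σ t=0..0: t=0:+1/4 = 1/4; ⇒ 3j(1 1 2; -1 -1 2)² = 1/5, sgn +1
I_A²/I_B² = (1/10)/(1/5) = 1/2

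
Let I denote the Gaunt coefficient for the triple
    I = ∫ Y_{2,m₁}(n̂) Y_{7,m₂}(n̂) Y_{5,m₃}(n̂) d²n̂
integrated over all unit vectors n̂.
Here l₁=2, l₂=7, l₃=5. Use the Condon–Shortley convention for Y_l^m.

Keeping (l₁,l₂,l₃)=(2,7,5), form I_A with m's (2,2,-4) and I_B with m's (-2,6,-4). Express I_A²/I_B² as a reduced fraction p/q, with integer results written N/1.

Same 2,7,5: normalisation and zero-m 3j drop out of the ratio.
A: Δ: 4! 0! 10! / 15! → 1/15015; sum: t=0:+1/8709120 = 1/8709120; 3j²(2 7 5; 2 2 -4) = Δ·Π!·Σ² = 1/3003  (sign -1)
B: Δ: 4! 0! 10! / 15! → 1/15015; sum: t=4:+1/8709120 = 1/8709120; 3j²(2 7 5; -2 6 -4) = Δ·Π!·Σ² = 1/21  (sign -1)
I_A²/I_B² = (1/3003)/(1/21) = 1/143

1/143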